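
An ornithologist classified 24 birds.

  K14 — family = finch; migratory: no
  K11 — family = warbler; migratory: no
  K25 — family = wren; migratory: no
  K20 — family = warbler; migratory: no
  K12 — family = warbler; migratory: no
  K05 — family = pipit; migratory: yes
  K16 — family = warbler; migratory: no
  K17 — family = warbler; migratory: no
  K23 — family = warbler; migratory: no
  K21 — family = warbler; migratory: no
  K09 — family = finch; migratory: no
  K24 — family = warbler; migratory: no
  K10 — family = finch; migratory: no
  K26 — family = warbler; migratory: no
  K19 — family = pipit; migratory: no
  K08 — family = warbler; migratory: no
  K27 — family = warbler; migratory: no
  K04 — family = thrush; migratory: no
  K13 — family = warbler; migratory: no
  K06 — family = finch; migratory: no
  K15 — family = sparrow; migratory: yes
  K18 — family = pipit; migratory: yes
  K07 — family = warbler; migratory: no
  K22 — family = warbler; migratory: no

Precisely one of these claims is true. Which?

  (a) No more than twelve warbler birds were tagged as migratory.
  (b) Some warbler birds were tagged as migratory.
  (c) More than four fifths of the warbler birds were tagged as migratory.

(a)

|A| = 14, |A ∩ B| = 0, |A ∖ B| = 14.
(a) requires |A ∩ B| ≤ 12: true.
(b) requires A ∩ B ≠ ∅ (|A ∩ B| ≥ 1): false.
(c) requires |A ∩ B| / |A| > 4/5: false.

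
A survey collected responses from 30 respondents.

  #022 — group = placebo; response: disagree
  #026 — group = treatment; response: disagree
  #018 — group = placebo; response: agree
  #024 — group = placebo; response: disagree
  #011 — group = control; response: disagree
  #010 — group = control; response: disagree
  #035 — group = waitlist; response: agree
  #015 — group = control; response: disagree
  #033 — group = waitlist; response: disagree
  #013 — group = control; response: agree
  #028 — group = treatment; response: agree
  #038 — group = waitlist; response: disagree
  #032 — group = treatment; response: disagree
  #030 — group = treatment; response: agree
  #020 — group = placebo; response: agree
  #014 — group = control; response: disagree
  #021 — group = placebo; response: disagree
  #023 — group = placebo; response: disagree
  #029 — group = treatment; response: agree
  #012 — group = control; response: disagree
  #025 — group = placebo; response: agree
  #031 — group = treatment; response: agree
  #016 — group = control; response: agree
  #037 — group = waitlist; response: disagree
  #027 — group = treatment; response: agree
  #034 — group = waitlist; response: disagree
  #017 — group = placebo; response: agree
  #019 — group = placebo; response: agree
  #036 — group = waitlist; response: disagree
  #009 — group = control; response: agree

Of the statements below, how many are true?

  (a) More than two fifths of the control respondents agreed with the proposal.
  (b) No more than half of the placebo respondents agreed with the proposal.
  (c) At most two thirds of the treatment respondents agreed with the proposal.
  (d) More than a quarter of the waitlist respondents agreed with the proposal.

0

(a) control: |A| = 8, |A ∩ B| = 3; needs |A ∩ B| / |A| > 2/5 — false.
(b) placebo: |A| = 9, |A ∩ B| = 5; needs |A ∩ B| ≤ |A ∖ B| — false.
(c) treatment: |A| = 7, |A ∩ B| = 5; needs |A ∩ B| / |A| ≤ 2/3 — false.
(d) waitlist: |A| = 6, |A ∩ B| = 1; needs |A ∩ B| / |A| > 1/4 — false.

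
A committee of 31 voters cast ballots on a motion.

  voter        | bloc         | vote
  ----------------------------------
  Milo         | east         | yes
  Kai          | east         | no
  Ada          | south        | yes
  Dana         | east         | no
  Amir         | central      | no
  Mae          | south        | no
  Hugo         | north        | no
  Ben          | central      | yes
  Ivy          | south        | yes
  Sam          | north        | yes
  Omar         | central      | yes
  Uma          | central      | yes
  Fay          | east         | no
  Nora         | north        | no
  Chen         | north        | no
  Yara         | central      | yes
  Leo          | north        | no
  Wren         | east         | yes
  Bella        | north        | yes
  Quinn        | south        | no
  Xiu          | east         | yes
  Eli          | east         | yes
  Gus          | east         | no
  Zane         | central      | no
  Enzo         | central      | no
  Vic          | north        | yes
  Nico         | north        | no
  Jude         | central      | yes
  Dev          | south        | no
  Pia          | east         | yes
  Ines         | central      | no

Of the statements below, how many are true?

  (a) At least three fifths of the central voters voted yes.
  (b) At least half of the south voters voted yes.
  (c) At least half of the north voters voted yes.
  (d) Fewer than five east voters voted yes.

(a) central: |A| = 9, |A ∩ B| = 5; needs |A ∩ B| / |A| ≥ 3/5 — false.
(b) south: |A| = 5, |A ∩ B| = 2; needs |A ∩ B| ≥ |A ∖ B| — false.
(c) north: |A| = 8, |A ∩ B| = 3; needs |A ∩ B| ≥ |A ∖ B| — false.
(d) east: |A| = 9, |A ∩ B| = 5; needs |A ∩ B| < 5 — false.

0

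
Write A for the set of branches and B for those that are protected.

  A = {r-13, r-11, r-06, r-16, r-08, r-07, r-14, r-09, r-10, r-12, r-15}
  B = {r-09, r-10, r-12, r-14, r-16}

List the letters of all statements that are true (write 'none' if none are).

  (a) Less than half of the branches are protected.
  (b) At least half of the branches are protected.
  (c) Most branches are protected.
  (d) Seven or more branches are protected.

(a)

|A| = 11, |A ∩ B| = 5, |A ∖ B| = 6.
(a) |A ∩ B| < |A ∖ B|: holds.
(b) |A ∩ B| ≥ |A ∖ B|: fails.
(c) |A ∩ B| > |A ∖ B|: fails.
(d) |A ∩ B| ≥ 7: fails.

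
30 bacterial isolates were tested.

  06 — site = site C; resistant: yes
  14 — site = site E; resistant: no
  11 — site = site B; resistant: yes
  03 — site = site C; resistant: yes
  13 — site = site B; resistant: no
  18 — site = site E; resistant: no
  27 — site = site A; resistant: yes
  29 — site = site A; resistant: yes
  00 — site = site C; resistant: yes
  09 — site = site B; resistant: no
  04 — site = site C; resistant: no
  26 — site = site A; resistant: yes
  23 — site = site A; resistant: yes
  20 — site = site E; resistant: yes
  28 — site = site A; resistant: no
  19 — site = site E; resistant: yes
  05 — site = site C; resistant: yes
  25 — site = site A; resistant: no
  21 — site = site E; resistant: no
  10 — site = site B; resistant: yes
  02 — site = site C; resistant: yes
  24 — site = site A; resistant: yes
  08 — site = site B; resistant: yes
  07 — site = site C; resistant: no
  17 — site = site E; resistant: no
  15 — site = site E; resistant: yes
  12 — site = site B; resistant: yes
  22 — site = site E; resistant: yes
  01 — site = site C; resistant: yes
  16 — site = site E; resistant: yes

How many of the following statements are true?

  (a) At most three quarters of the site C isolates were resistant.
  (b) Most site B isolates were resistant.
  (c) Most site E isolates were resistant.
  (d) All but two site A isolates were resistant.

4

(a) site C: |A| = 8, |A ∩ B| = 6; needs |A ∩ B| / |A| ≤ 3/4 — true.
(b) site B: |A| = 6, |A ∩ B| = 4; needs |A ∩ B| > |A ∖ B| — true.
(c) site E: |A| = 9, |A ∩ B| = 5; needs |A ∩ B| > |A ∖ B| — true.
(d) site A: |A| = 7, |A ∩ B| = 5; needs |A ∖ B| = 2 — true.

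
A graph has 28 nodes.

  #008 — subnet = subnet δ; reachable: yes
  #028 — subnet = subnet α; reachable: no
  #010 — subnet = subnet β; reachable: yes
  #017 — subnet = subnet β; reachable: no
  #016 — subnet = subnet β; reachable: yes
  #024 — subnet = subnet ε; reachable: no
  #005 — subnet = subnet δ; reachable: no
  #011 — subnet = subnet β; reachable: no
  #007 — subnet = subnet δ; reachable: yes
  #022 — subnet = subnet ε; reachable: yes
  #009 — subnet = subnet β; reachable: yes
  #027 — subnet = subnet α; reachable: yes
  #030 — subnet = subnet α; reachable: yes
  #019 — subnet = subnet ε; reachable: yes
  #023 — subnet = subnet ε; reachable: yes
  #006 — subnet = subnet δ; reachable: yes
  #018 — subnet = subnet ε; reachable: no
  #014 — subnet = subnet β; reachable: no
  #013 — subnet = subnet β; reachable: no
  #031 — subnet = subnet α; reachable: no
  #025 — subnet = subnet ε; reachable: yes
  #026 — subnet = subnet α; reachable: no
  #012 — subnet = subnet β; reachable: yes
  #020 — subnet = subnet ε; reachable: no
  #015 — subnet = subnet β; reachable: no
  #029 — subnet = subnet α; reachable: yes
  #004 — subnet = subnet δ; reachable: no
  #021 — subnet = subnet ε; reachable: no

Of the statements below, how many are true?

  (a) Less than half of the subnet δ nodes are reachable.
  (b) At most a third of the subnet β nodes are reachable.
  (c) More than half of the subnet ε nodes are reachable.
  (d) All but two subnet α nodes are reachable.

0

(a) subnet δ: |A| = 5, |A ∩ B| = 3; needs |A ∩ B| < |A ∖ B| — false.
(b) subnet β: |A| = 9, |A ∩ B| = 4; needs |A ∩ B| / |A| ≤ 1/3 — false.
(c) subnet ε: |A| = 8, |A ∩ B| = 4; needs |A ∩ B| > |A ∖ B| — false.
(d) subnet α: |A| = 6, |A ∩ B| = 3; needs |A ∖ B| = 2 — false.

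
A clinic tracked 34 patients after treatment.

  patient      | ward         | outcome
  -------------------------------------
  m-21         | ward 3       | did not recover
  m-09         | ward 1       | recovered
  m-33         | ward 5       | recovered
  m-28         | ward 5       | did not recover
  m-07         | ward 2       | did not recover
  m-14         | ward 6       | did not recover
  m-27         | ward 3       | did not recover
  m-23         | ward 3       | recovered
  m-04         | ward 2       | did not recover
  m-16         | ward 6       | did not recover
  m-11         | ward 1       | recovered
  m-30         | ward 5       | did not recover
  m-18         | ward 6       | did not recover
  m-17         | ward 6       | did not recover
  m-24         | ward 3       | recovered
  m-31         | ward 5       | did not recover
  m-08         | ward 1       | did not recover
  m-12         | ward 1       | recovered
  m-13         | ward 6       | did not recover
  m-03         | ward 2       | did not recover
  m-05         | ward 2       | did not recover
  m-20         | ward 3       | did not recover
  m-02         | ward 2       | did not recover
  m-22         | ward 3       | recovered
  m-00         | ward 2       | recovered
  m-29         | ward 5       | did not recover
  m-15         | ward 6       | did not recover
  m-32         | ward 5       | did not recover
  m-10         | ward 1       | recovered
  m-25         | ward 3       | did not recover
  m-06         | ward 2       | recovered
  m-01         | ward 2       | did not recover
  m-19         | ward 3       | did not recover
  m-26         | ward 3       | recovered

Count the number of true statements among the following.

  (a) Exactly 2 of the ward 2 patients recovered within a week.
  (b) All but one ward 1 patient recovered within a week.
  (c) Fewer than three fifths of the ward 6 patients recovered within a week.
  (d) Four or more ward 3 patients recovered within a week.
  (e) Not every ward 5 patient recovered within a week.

(a) ward 2: |A| = 8, |A ∩ B| = 2; needs |A ∩ B| = 2 — true.
(b) ward 1: |A| = 5, |A ∩ B| = 4; needs |A ∖ B| = 1 — true.
(c) ward 6: |A| = 6, |A ∩ B| = 0; needs |A ∩ B| / |A| < 3/5 — true.
(d) ward 3: |A| = 9, |A ∩ B| = 4; needs |A ∩ B| ≥ 4 — true.
(e) ward 5: |A| = 6, |A ∩ B| = 1; needs A ⊄ B (|A ∖ B| ≥ 1) — true.

5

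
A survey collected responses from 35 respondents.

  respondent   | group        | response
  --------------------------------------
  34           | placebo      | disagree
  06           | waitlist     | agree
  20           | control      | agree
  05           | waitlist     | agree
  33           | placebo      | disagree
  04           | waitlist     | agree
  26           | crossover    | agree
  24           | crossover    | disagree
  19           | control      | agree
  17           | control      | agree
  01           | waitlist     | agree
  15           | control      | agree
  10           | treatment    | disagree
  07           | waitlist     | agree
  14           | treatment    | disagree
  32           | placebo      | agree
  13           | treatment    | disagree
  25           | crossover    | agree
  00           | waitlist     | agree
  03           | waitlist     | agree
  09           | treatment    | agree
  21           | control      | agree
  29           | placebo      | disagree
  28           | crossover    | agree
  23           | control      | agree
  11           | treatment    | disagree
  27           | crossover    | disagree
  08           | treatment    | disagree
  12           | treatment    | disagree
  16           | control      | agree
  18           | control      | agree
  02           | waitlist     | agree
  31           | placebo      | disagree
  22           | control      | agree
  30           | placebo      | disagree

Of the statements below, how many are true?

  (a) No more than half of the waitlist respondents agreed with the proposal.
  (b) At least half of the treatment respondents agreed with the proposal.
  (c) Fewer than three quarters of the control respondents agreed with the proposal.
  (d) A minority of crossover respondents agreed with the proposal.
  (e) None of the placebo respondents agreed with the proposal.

0

(a) waitlist: |A| = 8, |A ∩ B| = 8; needs |A ∩ B| ≤ |A ∖ B| — false.
(b) treatment: |A| = 7, |A ∩ B| = 1; needs |A ∩ B| ≥ |A ∖ B| — false.
(c) control: |A| = 9, |A ∩ B| = 9; needs |A ∩ B| / |A| < 3/4 — false.
(d) crossover: |A| = 5, |A ∩ B| = 3; needs |A ∩ B| < |A ∖ B| — false.
(e) placebo: |A| = 6, |A ∩ B| = 1; needs A ∩ B = ∅ (|A ∩ B| = 0) — false.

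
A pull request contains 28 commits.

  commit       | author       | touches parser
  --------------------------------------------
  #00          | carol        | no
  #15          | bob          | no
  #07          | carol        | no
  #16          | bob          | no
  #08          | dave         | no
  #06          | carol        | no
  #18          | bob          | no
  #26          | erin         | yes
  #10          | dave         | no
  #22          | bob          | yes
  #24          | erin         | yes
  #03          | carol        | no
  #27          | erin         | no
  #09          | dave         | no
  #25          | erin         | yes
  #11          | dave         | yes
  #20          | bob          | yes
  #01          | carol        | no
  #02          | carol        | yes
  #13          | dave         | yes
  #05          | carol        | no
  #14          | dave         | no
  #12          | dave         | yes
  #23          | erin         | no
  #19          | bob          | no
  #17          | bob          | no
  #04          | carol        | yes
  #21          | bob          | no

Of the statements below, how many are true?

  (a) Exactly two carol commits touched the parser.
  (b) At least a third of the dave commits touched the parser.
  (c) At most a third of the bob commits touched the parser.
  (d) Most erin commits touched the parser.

4

(a) carol: |A| = 8, |A ∩ B| = 2; needs |A ∩ B| = 2 — true.
(b) dave: |A| = 7, |A ∩ B| = 3; needs |A ∩ B| / |A| ≥ 1/3 — true.
(c) bob: |A| = 8, |A ∩ B| = 2; needs |A ∩ B| / |A| ≤ 1/3 — true.
(d) erin: |A| = 5, |A ∩ B| = 3; needs |A ∩ B| > |A ∖ B| — true.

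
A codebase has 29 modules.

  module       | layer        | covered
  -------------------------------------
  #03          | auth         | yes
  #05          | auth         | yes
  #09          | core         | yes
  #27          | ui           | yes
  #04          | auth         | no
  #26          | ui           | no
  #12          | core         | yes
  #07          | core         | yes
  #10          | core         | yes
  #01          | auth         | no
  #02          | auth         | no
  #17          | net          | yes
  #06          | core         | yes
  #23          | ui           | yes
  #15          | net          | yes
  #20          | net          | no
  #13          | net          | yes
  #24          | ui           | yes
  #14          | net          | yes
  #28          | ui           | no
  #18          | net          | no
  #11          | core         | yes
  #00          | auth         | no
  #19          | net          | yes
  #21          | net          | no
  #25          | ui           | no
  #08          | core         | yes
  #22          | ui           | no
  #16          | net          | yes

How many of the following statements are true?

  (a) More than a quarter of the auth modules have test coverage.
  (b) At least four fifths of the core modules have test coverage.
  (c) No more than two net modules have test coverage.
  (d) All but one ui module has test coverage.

(a) auth: |A| = 6, |A ∩ B| = 2; needs |A ∩ B| / |A| > 1/4 — true.
(b) core: |A| = 7, |A ∩ B| = 7; needs |A ∩ B| / |A| ≥ 4/5 — true.
(c) net: |A| = 9, |A ∩ B| = 6; needs |A ∩ B| ≤ 2 — false.
(d) ui: |A| = 7, |A ∩ B| = 3; needs |A ∖ B| = 1 — false.

2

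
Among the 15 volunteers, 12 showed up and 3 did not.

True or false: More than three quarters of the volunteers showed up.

True

The determiner here denotes the relation: |A ∩ B| / |A| > 3/4.
|A| = 15, |A ∩ B| = 12, |A ∖ B| = 3.
|A ∩ B|/|A| = 12/15, so the statement is true.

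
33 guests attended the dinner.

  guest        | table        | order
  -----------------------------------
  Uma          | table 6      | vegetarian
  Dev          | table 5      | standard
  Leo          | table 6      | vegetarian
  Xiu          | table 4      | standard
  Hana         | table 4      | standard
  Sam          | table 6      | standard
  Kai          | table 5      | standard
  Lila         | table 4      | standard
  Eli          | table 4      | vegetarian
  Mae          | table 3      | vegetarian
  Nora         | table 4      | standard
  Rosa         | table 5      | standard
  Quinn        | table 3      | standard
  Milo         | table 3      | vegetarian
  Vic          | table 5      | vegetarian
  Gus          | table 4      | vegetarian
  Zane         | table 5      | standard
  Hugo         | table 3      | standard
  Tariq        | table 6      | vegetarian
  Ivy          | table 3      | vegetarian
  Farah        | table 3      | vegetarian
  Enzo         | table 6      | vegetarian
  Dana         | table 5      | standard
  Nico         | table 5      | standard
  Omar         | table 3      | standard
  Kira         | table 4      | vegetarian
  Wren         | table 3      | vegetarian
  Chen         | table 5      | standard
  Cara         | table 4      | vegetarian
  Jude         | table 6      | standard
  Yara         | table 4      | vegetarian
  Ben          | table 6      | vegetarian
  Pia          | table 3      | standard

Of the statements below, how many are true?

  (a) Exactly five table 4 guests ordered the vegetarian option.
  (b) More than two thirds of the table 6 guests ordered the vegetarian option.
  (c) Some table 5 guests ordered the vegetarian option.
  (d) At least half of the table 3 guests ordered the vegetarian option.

(a) table 4: |A| = 9, |A ∩ B| = 5; needs |A ∩ B| = 5 — true.
(b) table 6: |A| = 7, |A ∩ B| = 5; needs |A ∩ B| / |A| > 2/3 — true.
(c) table 5: |A| = 8, |A ∩ B| = 1; needs A ∩ B ≠ ∅ (|A ∩ B| ≥ 1) — true.
(d) table 3: |A| = 9, |A ∩ B| = 5; needs |A ∩ B| ≥ |A ∖ B| — true.

4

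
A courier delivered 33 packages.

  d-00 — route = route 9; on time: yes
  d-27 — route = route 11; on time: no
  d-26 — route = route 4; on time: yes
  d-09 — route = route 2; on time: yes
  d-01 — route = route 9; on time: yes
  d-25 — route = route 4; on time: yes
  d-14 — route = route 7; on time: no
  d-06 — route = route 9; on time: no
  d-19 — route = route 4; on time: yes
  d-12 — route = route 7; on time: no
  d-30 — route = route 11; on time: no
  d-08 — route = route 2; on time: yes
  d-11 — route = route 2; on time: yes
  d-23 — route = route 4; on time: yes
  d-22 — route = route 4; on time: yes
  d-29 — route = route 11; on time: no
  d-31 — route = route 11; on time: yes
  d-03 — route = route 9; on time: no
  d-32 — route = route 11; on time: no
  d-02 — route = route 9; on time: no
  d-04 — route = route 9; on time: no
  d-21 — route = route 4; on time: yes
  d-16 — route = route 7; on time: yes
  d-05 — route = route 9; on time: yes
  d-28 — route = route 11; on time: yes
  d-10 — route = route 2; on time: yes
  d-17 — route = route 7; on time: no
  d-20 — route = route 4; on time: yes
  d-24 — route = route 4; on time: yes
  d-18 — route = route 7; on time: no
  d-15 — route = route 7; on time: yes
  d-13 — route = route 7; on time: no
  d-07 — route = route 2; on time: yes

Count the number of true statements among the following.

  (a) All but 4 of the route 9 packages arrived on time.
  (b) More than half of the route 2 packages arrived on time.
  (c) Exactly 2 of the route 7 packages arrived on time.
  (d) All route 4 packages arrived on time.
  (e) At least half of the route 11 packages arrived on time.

(a) route 9: |A| = 7, |A ∩ B| = 3; needs |A ∖ B| = 4 — true.
(b) route 2: |A| = 5, |A ∩ B| = 5; needs |A ∩ B| > |A ∖ B| — true.
(c) route 7: |A| = 7, |A ∩ B| = 2; needs |A ∩ B| = 2 — true.
(d) route 4: |A| = 8, |A ∩ B| = 8; needs A ⊆ B, i.e. every element of A is in B (|A ∖ B| = 0) — true.
(e) route 11: |A| = 6, |A ∩ B| = 2; needs |A ∩ B| ≥ |A ∖ B| — false.

4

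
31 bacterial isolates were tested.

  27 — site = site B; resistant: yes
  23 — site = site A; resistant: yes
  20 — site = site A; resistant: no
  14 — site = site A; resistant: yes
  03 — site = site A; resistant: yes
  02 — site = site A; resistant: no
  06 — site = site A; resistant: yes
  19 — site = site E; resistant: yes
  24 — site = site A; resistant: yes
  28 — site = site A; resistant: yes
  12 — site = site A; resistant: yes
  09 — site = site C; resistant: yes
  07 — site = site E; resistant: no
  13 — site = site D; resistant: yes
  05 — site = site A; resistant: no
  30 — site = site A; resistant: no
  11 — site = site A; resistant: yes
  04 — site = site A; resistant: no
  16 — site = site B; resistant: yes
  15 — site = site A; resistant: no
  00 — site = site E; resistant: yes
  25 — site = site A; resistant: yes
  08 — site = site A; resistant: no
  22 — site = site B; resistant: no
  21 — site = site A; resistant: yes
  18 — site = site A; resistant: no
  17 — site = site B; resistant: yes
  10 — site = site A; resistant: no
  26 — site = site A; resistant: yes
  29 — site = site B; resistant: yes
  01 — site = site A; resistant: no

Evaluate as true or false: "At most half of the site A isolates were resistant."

False

Truth condition: |A ∩ B| ≤ |A ∖ B|.
|A| = 21, |A ∩ B| = 11, |A ∖ B| = 10.
11 > 10, so the statement is false.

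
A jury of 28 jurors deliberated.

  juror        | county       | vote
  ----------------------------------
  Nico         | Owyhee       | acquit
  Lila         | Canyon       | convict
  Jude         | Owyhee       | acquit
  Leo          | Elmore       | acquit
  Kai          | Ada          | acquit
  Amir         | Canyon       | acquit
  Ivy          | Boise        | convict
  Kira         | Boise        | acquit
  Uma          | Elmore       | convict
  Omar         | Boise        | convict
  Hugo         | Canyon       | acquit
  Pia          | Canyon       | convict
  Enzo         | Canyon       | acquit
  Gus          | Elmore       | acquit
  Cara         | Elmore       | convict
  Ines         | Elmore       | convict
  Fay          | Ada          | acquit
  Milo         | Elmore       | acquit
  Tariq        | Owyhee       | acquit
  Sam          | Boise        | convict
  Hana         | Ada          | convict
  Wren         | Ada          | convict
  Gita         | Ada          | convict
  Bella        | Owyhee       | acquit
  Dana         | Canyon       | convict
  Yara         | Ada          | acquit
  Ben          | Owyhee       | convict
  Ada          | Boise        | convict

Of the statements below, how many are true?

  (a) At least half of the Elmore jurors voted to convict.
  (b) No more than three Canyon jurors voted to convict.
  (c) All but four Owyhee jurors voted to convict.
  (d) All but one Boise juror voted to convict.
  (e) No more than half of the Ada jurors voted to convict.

5

(a) Elmore: |A| = 6, |A ∩ B| = 3; needs |A ∩ B| ≥ |A ∖ B| — true.
(b) Canyon: |A| = 6, |A ∩ B| = 3; needs |A ∩ B| ≤ 3 — true.
(c) Owyhee: |A| = 5, |A ∩ B| = 1; needs |A ∖ B| = 4 — true.
(d) Boise: |A| = 5, |A ∩ B| = 4; needs |A ∖ B| = 1 — true.
(e) Ada: |A| = 6, |A ∩ B| = 3; needs |A ∩ B| ≤ |A ∖ B| — true.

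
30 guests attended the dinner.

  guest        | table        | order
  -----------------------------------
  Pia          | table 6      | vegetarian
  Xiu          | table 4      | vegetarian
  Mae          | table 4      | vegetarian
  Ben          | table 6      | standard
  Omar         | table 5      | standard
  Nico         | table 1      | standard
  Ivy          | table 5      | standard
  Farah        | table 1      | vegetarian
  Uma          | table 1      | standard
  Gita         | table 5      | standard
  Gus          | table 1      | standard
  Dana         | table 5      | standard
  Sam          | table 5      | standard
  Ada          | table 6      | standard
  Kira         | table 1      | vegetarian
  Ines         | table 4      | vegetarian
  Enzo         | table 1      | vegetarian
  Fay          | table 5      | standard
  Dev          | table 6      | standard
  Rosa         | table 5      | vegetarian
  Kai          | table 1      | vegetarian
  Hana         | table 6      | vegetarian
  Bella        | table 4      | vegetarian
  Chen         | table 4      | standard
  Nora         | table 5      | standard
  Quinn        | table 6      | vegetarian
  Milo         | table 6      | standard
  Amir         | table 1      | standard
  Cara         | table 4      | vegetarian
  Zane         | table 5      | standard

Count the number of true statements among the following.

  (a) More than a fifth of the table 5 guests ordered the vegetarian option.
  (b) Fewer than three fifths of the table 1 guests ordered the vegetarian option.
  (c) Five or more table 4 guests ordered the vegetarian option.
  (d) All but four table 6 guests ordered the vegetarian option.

(a) table 5: |A| = 9, |A ∩ B| = 1; needs |A ∩ B| / |A| > 1/5 — false.
(b) table 1: |A| = 8, |A ∩ B| = 4; needs |A ∩ B| / |A| < 3/5 — true.
(c) table 4: |A| = 6, |A ∩ B| = 5; needs |A ∩ B| ≥ 5 — true.
(d) table 6: |A| = 7, |A ∩ B| = 3; needs |A ∖ B| = 4 — true.

3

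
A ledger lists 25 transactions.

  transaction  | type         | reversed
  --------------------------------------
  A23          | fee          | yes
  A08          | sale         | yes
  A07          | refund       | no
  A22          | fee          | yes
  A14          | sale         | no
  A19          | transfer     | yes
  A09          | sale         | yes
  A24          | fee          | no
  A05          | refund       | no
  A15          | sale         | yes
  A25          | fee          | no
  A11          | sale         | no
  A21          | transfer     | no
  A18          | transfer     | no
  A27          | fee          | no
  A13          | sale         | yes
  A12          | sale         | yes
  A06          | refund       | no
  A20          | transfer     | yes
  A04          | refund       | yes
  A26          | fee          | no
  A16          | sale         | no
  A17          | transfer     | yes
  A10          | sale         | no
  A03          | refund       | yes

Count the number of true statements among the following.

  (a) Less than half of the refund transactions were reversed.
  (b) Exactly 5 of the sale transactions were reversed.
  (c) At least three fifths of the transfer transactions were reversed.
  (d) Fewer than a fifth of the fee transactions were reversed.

3

(a) refund: |A| = 5, |A ∩ B| = 2; needs |A ∩ B| < |A ∖ B| — true.
(b) sale: |A| = 9, |A ∩ B| = 5; needs |A ∩ B| = 5 — true.
(c) transfer: |A| = 5, |A ∩ B| = 3; needs |A ∩ B| / |A| ≥ 3/5 — true.
(d) fee: |A| = 6, |A ∩ B| = 2; needs |A ∩ B| / |A| < 1/5 — false.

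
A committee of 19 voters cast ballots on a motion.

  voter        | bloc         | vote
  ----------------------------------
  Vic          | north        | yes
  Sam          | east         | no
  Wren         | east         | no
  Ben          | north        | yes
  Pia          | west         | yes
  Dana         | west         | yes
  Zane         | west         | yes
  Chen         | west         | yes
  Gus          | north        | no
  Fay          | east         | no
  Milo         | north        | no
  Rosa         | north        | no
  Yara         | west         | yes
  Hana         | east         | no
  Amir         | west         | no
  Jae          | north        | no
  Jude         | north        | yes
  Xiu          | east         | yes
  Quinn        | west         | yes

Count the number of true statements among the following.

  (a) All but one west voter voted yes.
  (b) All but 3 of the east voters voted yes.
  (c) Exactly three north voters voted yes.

2

(a) west: |A| = 7, |A ∩ B| = 6; needs |A ∖ B| = 1 — true.
(b) east: |A| = 5, |A ∩ B| = 1; needs |A ∖ B| = 3 — false.
(c) north: |A| = 7, |A ∩ B| = 3; needs |A ∩ B| = 3 — true.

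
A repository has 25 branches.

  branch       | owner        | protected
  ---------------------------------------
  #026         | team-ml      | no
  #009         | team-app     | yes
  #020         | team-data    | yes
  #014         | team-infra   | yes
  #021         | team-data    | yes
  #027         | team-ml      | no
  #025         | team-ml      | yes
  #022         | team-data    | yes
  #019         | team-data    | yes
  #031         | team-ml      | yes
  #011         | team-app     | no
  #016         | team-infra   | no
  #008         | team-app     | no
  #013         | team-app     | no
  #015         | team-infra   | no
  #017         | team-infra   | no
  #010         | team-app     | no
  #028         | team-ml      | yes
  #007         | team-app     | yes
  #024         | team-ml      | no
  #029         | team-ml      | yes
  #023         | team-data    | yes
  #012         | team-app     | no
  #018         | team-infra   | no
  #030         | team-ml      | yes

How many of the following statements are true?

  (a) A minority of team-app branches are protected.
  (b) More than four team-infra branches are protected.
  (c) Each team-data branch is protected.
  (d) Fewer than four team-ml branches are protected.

2

(a) team-app: |A| = 7, |A ∩ B| = 2; needs |A ∩ B| < |A ∖ B| — true.
(b) team-infra: |A| = 5, |A ∩ B| = 1; needs |A ∩ B| > 4 — false.
(c) team-data: |A| = 5, |A ∩ B| = 5; needs A ⊆ B, i.e. every element of A is in B (|A ∖ B| = 0) — true.
(d) team-ml: |A| = 8, |A ∩ B| = 5; needs |A ∩ B| < 4 — false.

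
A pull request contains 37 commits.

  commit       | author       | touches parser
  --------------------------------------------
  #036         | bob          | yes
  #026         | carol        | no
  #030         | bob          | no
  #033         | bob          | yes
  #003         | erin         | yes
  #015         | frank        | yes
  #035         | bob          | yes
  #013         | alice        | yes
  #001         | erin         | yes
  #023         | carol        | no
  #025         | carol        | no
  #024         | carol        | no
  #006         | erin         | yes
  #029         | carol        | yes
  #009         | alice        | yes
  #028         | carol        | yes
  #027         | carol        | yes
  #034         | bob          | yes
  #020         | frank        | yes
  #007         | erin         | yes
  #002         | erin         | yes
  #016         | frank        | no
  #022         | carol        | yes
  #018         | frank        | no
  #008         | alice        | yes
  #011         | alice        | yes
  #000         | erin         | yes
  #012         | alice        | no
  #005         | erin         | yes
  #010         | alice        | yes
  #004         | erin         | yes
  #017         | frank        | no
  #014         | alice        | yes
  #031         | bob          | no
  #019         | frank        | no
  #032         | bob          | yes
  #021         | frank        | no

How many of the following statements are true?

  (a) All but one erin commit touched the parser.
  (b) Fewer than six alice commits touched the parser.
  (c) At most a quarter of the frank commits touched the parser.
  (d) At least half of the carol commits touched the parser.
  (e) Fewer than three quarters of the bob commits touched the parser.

2

(a) erin: |A| = 8, |A ∩ B| = 8; needs |A ∖ B| = 1 — false.
(b) alice: |A| = 7, |A ∩ B| = 6; needs |A ∩ B| < 6 — false.
(c) frank: |A| = 7, |A ∩ B| = 2; needs |A ∩ B| / |A| ≤ 1/4 — false.
(d) carol: |A| = 8, |A ∩ B| = 4; needs |A ∩ B| ≥ |A ∖ B| — true.
(e) bob: |A| = 7, |A ∩ B| = 5; needs |A ∩ B| / |A| < 3/4 — true.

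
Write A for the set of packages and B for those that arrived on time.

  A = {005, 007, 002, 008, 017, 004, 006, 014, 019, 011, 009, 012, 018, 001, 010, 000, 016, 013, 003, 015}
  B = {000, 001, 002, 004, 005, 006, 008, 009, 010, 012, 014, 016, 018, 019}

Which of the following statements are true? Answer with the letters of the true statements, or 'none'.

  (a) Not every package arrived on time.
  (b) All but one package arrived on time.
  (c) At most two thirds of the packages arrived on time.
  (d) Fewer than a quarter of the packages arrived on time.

|A| = 20, |A ∩ B| = 14, |A ∖ B| = 6.
(a) A ⊄ B (|A ∖ B| ≥ 1): holds.
(b) |A ∖ B| = 1: fails.
(c) |A ∩ B| / |A| ≤ 2/3: fails.
(d) |A ∩ B| / |A| < 1/4: fails.

(a)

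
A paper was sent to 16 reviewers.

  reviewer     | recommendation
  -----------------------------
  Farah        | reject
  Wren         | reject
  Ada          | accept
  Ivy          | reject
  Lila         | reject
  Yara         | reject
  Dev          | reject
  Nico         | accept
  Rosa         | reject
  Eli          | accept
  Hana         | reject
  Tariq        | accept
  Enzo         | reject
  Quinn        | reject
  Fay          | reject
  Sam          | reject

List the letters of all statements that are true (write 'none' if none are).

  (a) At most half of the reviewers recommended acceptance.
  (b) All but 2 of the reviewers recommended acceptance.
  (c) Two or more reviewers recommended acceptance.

(a), (c)

|A| = 16, |A ∩ B| = 4, |A ∖ B| = 12.
(a) |A ∩ B| ≤ |A ∖ B|: holds.
(b) |A ∖ B| = 2: fails.
(c) |A ∩ B| ≥ 2: holds.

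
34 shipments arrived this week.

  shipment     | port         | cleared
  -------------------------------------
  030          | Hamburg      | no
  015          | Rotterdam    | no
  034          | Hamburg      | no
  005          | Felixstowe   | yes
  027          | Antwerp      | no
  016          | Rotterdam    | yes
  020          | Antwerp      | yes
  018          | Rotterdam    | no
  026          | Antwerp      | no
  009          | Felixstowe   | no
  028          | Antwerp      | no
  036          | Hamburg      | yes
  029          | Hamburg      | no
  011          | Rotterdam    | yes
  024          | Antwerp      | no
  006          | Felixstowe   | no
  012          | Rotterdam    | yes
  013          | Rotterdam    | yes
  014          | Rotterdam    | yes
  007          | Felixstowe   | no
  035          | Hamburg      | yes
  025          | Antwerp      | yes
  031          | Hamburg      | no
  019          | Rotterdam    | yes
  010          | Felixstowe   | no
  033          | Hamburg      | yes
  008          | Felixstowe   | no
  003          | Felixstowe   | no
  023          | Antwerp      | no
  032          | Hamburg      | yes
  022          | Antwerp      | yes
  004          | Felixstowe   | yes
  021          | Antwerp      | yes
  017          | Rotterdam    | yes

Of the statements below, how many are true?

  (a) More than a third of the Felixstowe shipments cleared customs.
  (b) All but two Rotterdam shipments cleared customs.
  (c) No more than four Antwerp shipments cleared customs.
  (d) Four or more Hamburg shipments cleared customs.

(a) Felixstowe: |A| = 8, |A ∩ B| = 2; needs |A ∩ B| / |A| > 1/3 — false.
(b) Rotterdam: |A| = 9, |A ∩ B| = 7; needs |A ∖ B| = 2 — true.
(c) Antwerp: |A| = 9, |A ∩ B| = 4; needs |A ∩ B| ≤ 4 — true.
(d) Hamburg: |A| = 8, |A ∩ B| = 4; needs |A ∩ B| ≥ 4 — true.

3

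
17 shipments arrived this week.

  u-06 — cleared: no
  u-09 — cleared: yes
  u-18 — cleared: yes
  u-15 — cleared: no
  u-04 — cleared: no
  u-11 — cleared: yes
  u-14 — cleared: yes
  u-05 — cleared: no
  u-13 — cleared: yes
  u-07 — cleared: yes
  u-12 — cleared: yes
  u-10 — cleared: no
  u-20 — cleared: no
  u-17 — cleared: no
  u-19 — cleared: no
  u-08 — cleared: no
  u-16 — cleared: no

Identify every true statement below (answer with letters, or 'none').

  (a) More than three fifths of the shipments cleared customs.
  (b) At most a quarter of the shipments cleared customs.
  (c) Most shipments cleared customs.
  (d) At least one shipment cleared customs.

(d)

|A| = 17, |A ∩ B| = 7, |A ∖ B| = 10.
(a) |A ∩ B| / |A| > 3/5: fails.
(b) |A ∩ B| / |A| ≤ 1/4: fails.
(c) |A ∩ B| > |A ∖ B|: fails.
(d) A ∩ B ≠ ∅ (|A ∩ B| ≥ 1): holds.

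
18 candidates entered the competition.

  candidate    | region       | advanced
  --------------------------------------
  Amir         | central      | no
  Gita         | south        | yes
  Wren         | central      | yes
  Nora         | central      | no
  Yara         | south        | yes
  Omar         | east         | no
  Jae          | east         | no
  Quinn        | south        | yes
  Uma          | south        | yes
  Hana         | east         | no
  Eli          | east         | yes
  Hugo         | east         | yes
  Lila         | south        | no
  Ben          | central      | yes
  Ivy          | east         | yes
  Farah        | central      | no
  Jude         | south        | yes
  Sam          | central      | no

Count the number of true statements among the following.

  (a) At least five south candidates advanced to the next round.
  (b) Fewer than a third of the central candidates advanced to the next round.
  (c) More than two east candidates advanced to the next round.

(a) south: |A| = 6, |A ∩ B| = 5; needs |A ∩ B| ≥ 5 — true.
(b) central: |A| = 6, |A ∩ B| = 2; needs |A ∩ B| / |A| < 1/3 — false.
(c) east: |A| = 6, |A ∩ B| = 3; needs |A ∩ B| > 2 — true.

2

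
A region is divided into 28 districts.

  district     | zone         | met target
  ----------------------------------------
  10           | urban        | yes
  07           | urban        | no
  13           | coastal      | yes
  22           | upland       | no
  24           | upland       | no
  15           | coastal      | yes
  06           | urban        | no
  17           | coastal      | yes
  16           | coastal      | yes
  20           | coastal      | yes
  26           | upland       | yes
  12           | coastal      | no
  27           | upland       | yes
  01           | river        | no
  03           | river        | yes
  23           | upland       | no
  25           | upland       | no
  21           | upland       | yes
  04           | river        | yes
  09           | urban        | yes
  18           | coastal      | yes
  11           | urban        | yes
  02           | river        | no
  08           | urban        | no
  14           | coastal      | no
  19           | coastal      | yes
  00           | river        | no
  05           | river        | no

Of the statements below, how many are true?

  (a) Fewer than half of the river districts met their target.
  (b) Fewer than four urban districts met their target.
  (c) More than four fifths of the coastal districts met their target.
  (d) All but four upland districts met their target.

3

(a) river: |A| = 6, |A ∩ B| = 2; needs |A ∩ B| < |A ∖ B| — true.
(b) urban: |A| = 6, |A ∩ B| = 3; needs |A ∩ B| < 4 — true.
(c) coastal: |A| = 9, |A ∩ B| = 7; needs |A ∩ B| / |A| > 4/5 — false.
(d) upland: |A| = 7, |A ∩ B| = 3; needs |A ∖ B| = 4 — true.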